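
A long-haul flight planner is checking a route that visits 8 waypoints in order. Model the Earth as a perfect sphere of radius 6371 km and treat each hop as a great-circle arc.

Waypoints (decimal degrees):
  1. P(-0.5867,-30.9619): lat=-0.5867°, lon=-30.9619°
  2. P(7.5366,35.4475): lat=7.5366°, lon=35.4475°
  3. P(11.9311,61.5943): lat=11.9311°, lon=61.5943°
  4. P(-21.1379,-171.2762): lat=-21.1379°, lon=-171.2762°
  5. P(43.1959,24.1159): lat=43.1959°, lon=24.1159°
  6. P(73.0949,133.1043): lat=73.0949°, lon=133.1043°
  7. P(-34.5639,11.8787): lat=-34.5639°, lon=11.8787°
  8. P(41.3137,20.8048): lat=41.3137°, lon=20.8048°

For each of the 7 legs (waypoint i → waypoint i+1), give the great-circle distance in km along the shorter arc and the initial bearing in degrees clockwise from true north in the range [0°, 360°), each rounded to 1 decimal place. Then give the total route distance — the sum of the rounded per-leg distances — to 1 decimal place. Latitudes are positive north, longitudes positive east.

Leg 1: φ1=-0.0102398, φ2=0.1315385, Δφ=0.1417783, Δλ=1.1590627 rad; a=sin²(Δφ/2)+cosφ1·cosφ2·sin²(Δλ/2)=0.3023111730; c=2·atan2(√a, √(1-a))=1.164317357; dist=6371·c=7417.866 ≈ 7417.9 km; running total=7417.9 km
Leg 1 bearing: y=sinΔλ·cosφ2=0.90851163, x=cosφ1·sinφ2-sinφ1·cosφ2·cosΔλ=0.13521512; θ=atan2(y, x)=81.5347° ≈ 81.5°
Leg 2: φ1=0.1315385, φ2=0.2082370, Δφ=0.0766985, Δλ=0.4563477 rad; a=sin²(Δφ/2)+cosφ1·cosφ2·sin²(Δλ/2)=0.0510981755; c=2·atan2(√a, √(1-a))=0.456039665; dist=6371·c=2905.429 ≈ 2905.4 km; running total=10323.3 km
Leg 2 bearing: y=sinΔλ·cosφ2=0.43115266, x=cosφ1·sinφ2-sinφ1·cosφ2·cosΔλ=0.08975519; θ=atan2(y, x)=78.2404° ≈ 78.2°
Leg 3: φ1=0.2082370, φ2=-0.3689260, Δφ=-0.5771629, Δλ=-4.0643570 rad; a=sin²(Δφ/2)+cosφ1·cosφ2·sin²(Δλ/2)=0.8126965944; c=2·atan2(√a, √(1-a))=2.246431646; dist=6371·c=14312.016 ≈ 14312.0 km; running total=24635.3 km
Leg 3 bearing: y=sinΔλ·cosφ2=0.74362888, x=cosφ1·sinφ2-sinφ1·cosφ2·cosΔλ=-0.23643065; θ=atan2(y, x)=107.6376° ≈ 107.6°
Leg 4: φ1=-0.3689260, φ2=0.7539107, Δφ=1.1228366, Δλ=3.4102355 rad; a=sin²(Δφ/2)+cosφ1·cosφ2·sin²(Δλ/2)=0.9512075810; c=2·atan2(√a, √(1-a))=2.696138694; dist=6371·c=17177.100 ≈ 17177.1 km; running total=41812.4 km
Leg 4 bearing: y=sinΔλ·cosφ2=-0.19349818, x=cosφ1·sinφ2-sinφ1·cosφ2·cosΔλ=0.38497446; θ=atan2(y, x)=-26.6853° <0 so +360° → 333.3147° ≈ 333.3°
Leg 5: φ1=0.7539107, φ2=1.2757467, Δφ=0.5218360, Δλ=1.9022064 rad; a=sin²(Δφ/2)+cosφ1·cosφ2·sin²(Δλ/2)=0.2070299888; c=2·atan2(√a, √(1-a))=0.944756741; dist=6371·c=6019.045 ≈ 6019.0 km; running total=47831.4 km
Leg 5 bearing: y=sinΔλ·cosφ2=0.27496401, x=cosφ1·sinφ2-sinφ1·cosφ2·cosΔλ=0.76227887; θ=atan2(y, x)=19.8350° ≈ 19.8°
Leg 6: φ1=1.2757467, φ2=-0.6032539, Δφ=-1.8790005, Δλ=-2.1157859 rad; a=sin²(Δφ/2)+cosφ1·cosφ2·sin²(Δλ/2)=0.8334743456; c=2·atan2(√a, √(1-a))=2.300902423; dist=6371·c=14659.049 ≈ 14659.0 km; running total=62490.4 km
Leg 6 bearing: y=sinΔλ·cosφ2=-0.70419665, x=cosφ1·sinφ2-sinφ1·cosφ2·cosΔλ=0.24348824; θ=atan2(y, x)=-70.9263° <0 so +360° → 289.0737° ≈ 289.1°
Leg 7: φ1=-0.6032539, φ2=0.7210601, Δφ=1.3243139, Δλ=0.1557898 rad; a=sin²(Δφ/2)+cosφ1·cosφ2·sin²(Δλ/2)=0.3817483444; c=2·atan2(√a, √(1-a))=1.332030845; dist=6371·c=8486.369 ≈ 8486.4 km; running total=70976.8 km
Leg 7 bearing: y=sinΔλ·cosφ2=0.11654197, x=cosφ1·sinφ2-sinφ1·cosφ2·cosΔλ=0.96461607; θ=atan2(y, x)=6.8889° ≈ 6.9°

Leg 1: dist=7417.9 km, bearing=81.5°
Leg 2: dist=2905.4 km, bearing=78.2°
Leg 3: dist=14312.0 km, bearing=107.6°
Leg 4: dist=17177.1 km, bearing=333.3°
Leg 5: dist=6019.0 km, bearing=19.8°
Leg 6: dist=14659.0 km, bearing=289.1°
Leg 7: dist=8486.4 km, bearing=6.9°
Total: 70976.8 km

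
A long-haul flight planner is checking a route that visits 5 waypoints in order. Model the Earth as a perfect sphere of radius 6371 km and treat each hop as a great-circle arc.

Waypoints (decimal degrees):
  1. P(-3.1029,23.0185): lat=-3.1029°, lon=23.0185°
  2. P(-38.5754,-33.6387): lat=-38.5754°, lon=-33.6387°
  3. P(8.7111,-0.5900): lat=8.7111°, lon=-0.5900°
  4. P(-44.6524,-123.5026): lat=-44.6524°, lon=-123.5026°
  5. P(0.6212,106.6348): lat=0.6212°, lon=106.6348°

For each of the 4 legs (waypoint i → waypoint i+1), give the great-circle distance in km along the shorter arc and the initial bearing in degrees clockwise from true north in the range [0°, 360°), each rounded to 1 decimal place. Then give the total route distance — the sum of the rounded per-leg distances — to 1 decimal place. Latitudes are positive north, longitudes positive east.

Leg 1: φ1=-0.0541558, φ2=-0.6732677, Δφ=-0.6191119, Δλ=-0.9888547 rad; a=sin²(Δφ/2)+cosφ1·cosφ2·sin²(Δλ/2)=0.2685851815; c=2·atan2(√a, √(1-a))=1.089611669; dist=6371·c=6941.916 ≈ 6941.9 km; running total=6941.9 km
Leg 1 bearing: y=sinΔλ·cosφ2=-0.65310358, x=cosφ1·sinφ2-sinφ1·cosφ2·cosΔλ=-0.59937004; θ=atan2(y, x)=-132.5434° <0 so +360° → 227.4566° ≈ 227.5°
Leg 2: φ1=-0.6732677, φ2=0.1520374, Δφ=0.8253051, Δλ=0.5768086 rad; a=sin²(Δφ/2)+cosφ1·cosφ2·sin²(Δλ/2)=0.2233478528; c=2·atan2(√a, √(1-a))=0.984470452; dist=6371·c=6272.061 ≈ 6272.1 km; running total=13214.0 km
Leg 2 bearing: y=sinΔλ·cosφ2=0.53906082, x=cosφ1·sinφ2-sinφ1·cosφ2·cosΔλ=0.63503369; θ=atan2(y, x)=40.3269° ≈ 40.3°
Leg 3: φ1=0.1520374, φ2=-0.7793314, Δφ=-0.9313688, Δλ=-2.1452296 rad; a=sin²(Δφ/2)+cosφ1·cosφ2·sin²(Δλ/2)=0.7442595758; c=2·atan2(√a, √(1-a))=2.081188128; dist=6371·c=13259.2496 ≈ 13259.2 km; running total=26473.2 km
Leg 3 bearing: y=sinΔλ·cosφ2=-0.59720681, x=cosφ1·sinφ2-sinφ1·cosφ2·cosΔλ=-0.63615491; θ=atan2(y, x)=-136.8087° <0 so +360° → 223.1913° ≈ 223.2°
Leg 4: φ1=-0.7793314, φ2=0.0108420, Δφ=0.7901734, Δλ=4.0166554 rad; a=sin²(Δφ/2)+cosφ1·cosφ2·sin²(Δλ/2)=0.7317766246; c=2·atan2(√a, √(1-a))=2.052797465; dist=6371·c=13078.373 ≈ 13078.4 km; running total=39551.6 km
Leg 4 bearing: y=sinΔλ·cosφ2=-0.76753858, x=cosφ1·sinφ2-sinφ1·cosφ2·cosΔλ=-0.44272216; θ=atan2(y, x)=-119.9767° <0 so +360° → 240.0233° ≈ 240.0°

Leg 1: dist=6941.9 km, bearing=227.5°
Leg 2: dist=6272.1 km, bearing=40.3°
Leg 3: dist=13259.2 km, bearing=223.2°
Leg 4: dist=13078.4 km, bearing=240.0°
Total: 39551.6 km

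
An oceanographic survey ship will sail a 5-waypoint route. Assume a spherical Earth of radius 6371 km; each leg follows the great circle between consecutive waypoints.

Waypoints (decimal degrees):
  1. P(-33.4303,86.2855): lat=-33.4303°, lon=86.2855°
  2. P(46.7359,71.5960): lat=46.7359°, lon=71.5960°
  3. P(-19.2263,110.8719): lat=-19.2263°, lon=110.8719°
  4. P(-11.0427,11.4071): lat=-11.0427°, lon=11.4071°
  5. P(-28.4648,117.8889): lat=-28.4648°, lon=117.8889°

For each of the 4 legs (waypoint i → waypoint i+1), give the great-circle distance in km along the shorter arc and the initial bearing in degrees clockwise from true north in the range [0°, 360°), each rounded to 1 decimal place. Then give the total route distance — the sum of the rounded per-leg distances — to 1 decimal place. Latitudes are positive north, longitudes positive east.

Leg 1: dist=9034.8 km, bearing=349.9°
Leg 2: dist=8324.2 km, bearing=141.7°
Leg 3: dist=10577.4 km, bearing=256.4°
Leg 4: dist=10989.4 km, bearing=121.4°
Total: 38925.8 km

Leg 1: φ1=-0.5834688, φ2=0.8156953, Δφ=1.3991641, Δλ=-0.2563801 rad; a=sin²(Δφ/2)+cosφ1·cosφ2·sin²(Δλ/2)=0.4239523043; c=2·atan2(√a, √(1-a))=1.418108342; dist=6371·c=9034.768 ≈ 9034.8 km; running total=9034.8 km
Leg 1 bearing: y=sinΔλ·cosφ2=-0.17379462, x=cosφ1·sinφ2-sinφ1·cosφ2·cosΔλ=0.97296579; θ=atan2(y, x)=-10.1276° <0 so +360° → 349.8724° ≈ 349.9°
Leg 2: φ1=0.8156953, φ2=-0.3355622, Δφ=-1.1512576, Δλ=0.6854938 rad; a=sin²(Δφ/2)+cosφ1·cosφ2·sin²(Δλ/2)=0.3694223036; c=2·atan2(√a, √(1-a))=1.306577387; dist=6371·c=8324.205 ≈ 8324.2 km; running total=17359.0 km
Leg 2 bearing: y=sinΔλ·cosφ2=0.59774686, x=cosφ1·sinφ2-sinφ1·cosφ2·cosΔλ=-0.75795551; θ=atan2(y, x)=141.7396° ≈ 141.7°
Leg 3: φ1=-0.3355622, φ2=-0.1927315, Δφ=0.1428308, Δλ=-1.7359882 rad; a=sin²(Δφ/2)+cosφ1·cosφ2·sin²(Δλ/2)=0.5446603935; c=2·atan2(√a, √(1-a))=1.660236312; dist=6371·c=10577.366 ≈ 10577.4 km; running total=27936.4 km
Leg 3 bearing: y=sinΔλ·cosφ2=-0.96812357, x=cosφ1·sinφ2-sinφ1·cosφ2·cosΔλ=-0.23400543; θ=atan2(y, x)=-103.5884° <0 so +360° → 256.4116° ≈ 256.4°
Leg 4: φ1=-0.1927315, φ2=-0.4968045, Δφ=-0.3040730, Δλ=1.8584580 rad; a=sin²(Δφ/2)+cosφ1·cosφ2·sin²(Δλ/2)=0.5767516203; c=2·atan2(√a, √(1-a))=1.724908890; dist=6371·c=10989.395 ≈ 10989.4 km; running total=38925.8 km
Leg 4 bearing: y=sinΔλ·cosφ2=0.84298737, x=cosφ1·sinφ2-sinφ1·cosφ2·cosΔλ=-0.51556672; θ=atan2(y, x)=121.4497° ≈ 121.4°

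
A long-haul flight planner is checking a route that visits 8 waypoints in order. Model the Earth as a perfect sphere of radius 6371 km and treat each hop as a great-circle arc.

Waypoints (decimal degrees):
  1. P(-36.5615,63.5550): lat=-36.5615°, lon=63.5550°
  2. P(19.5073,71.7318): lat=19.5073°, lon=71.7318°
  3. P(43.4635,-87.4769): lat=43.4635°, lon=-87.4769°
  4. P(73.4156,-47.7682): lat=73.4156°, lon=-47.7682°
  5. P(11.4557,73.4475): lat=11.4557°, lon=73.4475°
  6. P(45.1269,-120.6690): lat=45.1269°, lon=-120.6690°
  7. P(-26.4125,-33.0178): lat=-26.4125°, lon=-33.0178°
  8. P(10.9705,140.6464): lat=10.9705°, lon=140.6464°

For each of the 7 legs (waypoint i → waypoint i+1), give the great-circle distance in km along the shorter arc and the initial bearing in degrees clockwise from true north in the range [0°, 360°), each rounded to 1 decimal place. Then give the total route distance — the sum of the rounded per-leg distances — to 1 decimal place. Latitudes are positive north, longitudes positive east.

Leg 1: φ1=-0.6381186, φ2=0.3404666, Δφ=0.9785852, Δλ=0.1427121 rad; a=sin²(Δφ/2)+cosφ1·cosφ2·sin²(Δλ/2)=0.2247499374; c=2·atan2(√a, √(1-a))=0.987833137; dist=6371·c=6293.485 ≈ 6293.5 km; running total=6293.5 km
Leg 1 bearing: y=sinΔλ·cosφ2=0.13406410, x=cosφ1·sinφ2-sinφ1·cosφ2·cosΔλ=0.82400026; θ=atan2(y, x)=9.2410° ≈ 9.2°
Leg 2: φ1=0.3404666, φ2=0.7585812, Δφ=0.4181146, Δλ=-2.7787160 rad; a=sin²(Δφ/2)+cosφ1·cosφ2·sin²(Δλ/2)=0.7049461888; c=2·atan2(√a, √(1-a))=1.993132396; dist=6371·c=12698.246 ≈ 12698.2 km; running total=18991.7 km
Leg 2 bearing: y=sinΔλ·cosφ2=-0.25763813, x=cosφ1·sinφ2-sinφ1·cosφ2·cosΔλ=0.87499191; θ=atan2(y, x)=-16.4069° <0 so +360° → 343.5931° ≈ 343.6°
Leg 3: φ1=0.7585812, φ2=1.2813439, Δφ=0.5227628, Δλ=0.6930476 rad; a=sin²(Δφ/2)+cosφ1·cosφ2·sin²(Δλ/2)=0.0906748798; c=2·atan2(√a, √(1-a))=0.611739561; dist=6371·c=3897.393 ≈ 3897.4 km; running total=22889.1 km
Leg 3 bearing: y=sinΔλ·cosφ2=0.18235520, x=cosφ1·sinφ2-sinφ1·cosφ2·cosΔλ=0.54457173; θ=atan2(y, x)=18.5136° ≈ 18.5°
Leg 4: φ1=1.2813439, φ2=0.1999397, Δφ=-1.0814043, Δλ=2.1156131 rad; a=sin²(Δφ/2)+cosφ1·cosφ2·sin²(Δλ/2)=0.4773155096; c=2·atan2(√a, √(1-a))=1.525411767; dist=6371·c=9718.398 ≈ 9718.4 km; running total=32607.5 km
Leg 4 bearing: y=sinΔλ·cosφ2=0.83818502, x=cosφ1·sinφ2-sinφ1·cosφ2·cosΔλ=0.54349566; θ=atan2(y, x)=57.0398° ≈ 57.0°
Leg 5: φ1=0.1999397, φ2=0.7876130, Δφ=0.5876733, Δλ=-3.3879721 rad; a=sin²(Δφ/2)+cosφ1·cosφ2·sin²(Δλ/2)=0.7649263505; c=2·atan2(√a, √(1-a))=2.129223200; dist=6371·c=13565.281 ≈ 13565.3 km; running total=46172.8 km
Leg 5 bearing: y=sinΔλ·cosφ2=0.17207693, x=cosφ1·sinφ2-sinφ1·cosφ2·cosΔλ=0.83044906; θ=atan2(y, x)=11.7066° ≈ 11.7°
Leg 6: φ1=0.7876130, φ2=-0.4609851, Δφ=-1.2485981, Δλ=1.5298020 rad; a=sin²(Δφ/2)+cosφ1·cosφ2·sin²(Δλ/2)=0.6446709664; c=2·atan2(√a, √(1-a))=1.864335620; dist=6371·c=11877.682 ≈ 11877.7 km; running total=58050.5 km
Leg 6 bearing: y=sinΔλ·cosφ2=0.89486229, x=cosφ1·sinφ2-sinφ1·cosφ2·cosΔλ=-0.33985693; θ=atan2(y, x)=110.7961° ≈ 110.8°
Leg 7: φ1=-0.4609851, φ2=0.1914713, Δφ=0.6524564, Δλ=3.0310121 rad; a=sin²(Δφ/2)+cosφ1·cosφ2·sin²(Δλ/2)=0.9792651053; c=2·atan2(√a, √(1-a))=2.852595678; dist=6371·c=18173.887 ≈ 18173.9 km; running total=76224.4 km
Leg 7 bearing: y=sinΔλ·cosφ2=0.10833863, x=cosφ1·sinφ2-sinφ1·cosφ2·cosΔλ=-0.26359548; θ=atan2(y, x)=157.6572° ≈ 157.7°

Leg 1: dist=6293.5 km, bearing=9.2°
Leg 2: dist=12698.2 km, bearing=343.6°
Leg 3: dist=3897.4 km, bearing=18.5°
Leg 4: dist=9718.4 km, bearing=57.0°
Leg 5: dist=13565.3 km, bearing=11.7°
Leg 6: dist=11877.7 km, bearing=110.8°
Leg 7: dist=18173.9 km, bearing=157.7°
Total: 76224.4 km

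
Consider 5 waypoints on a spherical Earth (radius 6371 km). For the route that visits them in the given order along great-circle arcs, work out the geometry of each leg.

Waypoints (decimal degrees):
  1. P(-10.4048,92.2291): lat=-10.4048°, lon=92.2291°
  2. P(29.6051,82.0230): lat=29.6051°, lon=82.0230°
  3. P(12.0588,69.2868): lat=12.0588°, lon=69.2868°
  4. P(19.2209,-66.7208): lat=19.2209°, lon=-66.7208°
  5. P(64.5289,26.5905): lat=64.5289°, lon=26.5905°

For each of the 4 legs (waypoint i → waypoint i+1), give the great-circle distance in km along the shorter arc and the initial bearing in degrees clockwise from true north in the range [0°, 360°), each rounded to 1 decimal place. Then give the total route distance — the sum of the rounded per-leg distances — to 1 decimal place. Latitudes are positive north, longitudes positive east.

Leg 1: φ1=-0.1815980, φ2=0.5167065, Δφ=0.6983045, Δλ=-0.1781300 rad; a=sin²(Δφ/2)+cosφ1·cosφ2·sin²(Δλ/2)=0.1237989752; c=2·atan2(√a, √(1-a))=0.719095174; dist=6371·c=4581.355 ≈ 4581.4 km; running total=4581.4 km
Leg 1 bearing: y=sinΔλ·cosφ2=-0.15405760, x=cosφ1·sinφ2-sinφ1·cosφ2·cosΔλ=0.64043533; θ=atan2(y, x)=-13.5256° <0 so +360° → 346.4744° ≈ 346.5°
Leg 2: φ1=0.5167065, φ2=0.2104658, Δφ=-0.3062407, Δλ=-0.2222886 rad; a=sin²(Δφ/2)+cosφ1·cosφ2·sin²(Δλ/2)=0.0337233781; c=2·atan2(√a, √(1-a))=0.369374805; dist=6371·c=2353.287 ≈ 2353.3 km; running total=6934.7 km
Leg 2 bearing: y=sinΔλ·cosφ2=-0.21559772, x=cosφ1·sinφ2-sinφ1·cosφ2·cosΔλ=-0.28958948; θ=atan2(y, x)=-143.3325° <0 so +360° → 216.6675° ≈ 216.7°
Leg 3: φ1=0.2104658, φ2=0.3354680, Δφ=0.1250022, Δλ=-2.3737804 rad; a=sin²(Δφ/2)+cosφ1·cosφ2·sin²(Δλ/2)=0.7977803248; c=2·atan2(√a, √(1-a))=2.208759719; dist=6371·c=14072.008 ≈ 14072.0 km; running total=21006.7 km
Leg 3 bearing: y=sinΔλ·cosφ2=-0.65584547, x=cosφ1·sinφ2-sinφ1·cosφ2·cosΔλ=0.46386877; θ=atan2(y, x)=-54.7289° <0 so +360° → 305.2711° ≈ 305.3°
Leg 4: φ1=0.3354680, φ2=1.1262418, Δφ=0.7907738, Δλ=1.6285894 rad; a=sin²(Δφ/2)+cosφ1·cosφ2·sin²(Δλ/2)=0.3631215849; c=2·atan2(√a, √(1-a))=1.293499409; dist=6371·c=8240.885 ≈ 8240.9 km; running total=29247.6 km
Leg 4 bearing: y=sinΔλ·cosφ2=0.42933778, x=cosφ1·sinφ2-sinφ1·cosφ2·cosΔλ=0.86065456; θ=atan2(y, x)=26.5123° ≈ 26.5°

Leg 1: dist=4581.4 km, bearing=346.5°
Leg 2: dist=2353.3 km, bearing=216.7°
Leg 3: dist=14072.0 km, bearing=305.3°
Leg 4: dist=8240.9 km, bearing=26.5°
Total: 29247.6 km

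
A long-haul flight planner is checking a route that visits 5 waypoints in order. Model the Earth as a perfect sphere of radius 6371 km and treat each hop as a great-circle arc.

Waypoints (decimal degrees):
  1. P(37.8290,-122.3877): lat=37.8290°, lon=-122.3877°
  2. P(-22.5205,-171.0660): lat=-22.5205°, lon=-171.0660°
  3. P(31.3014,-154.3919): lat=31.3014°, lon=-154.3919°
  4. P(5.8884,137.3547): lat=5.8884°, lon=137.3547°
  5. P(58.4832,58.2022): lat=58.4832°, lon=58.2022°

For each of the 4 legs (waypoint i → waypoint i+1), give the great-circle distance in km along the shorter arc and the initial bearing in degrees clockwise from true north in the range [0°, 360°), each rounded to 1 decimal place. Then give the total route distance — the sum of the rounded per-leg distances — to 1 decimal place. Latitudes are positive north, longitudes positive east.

Leg 1: dist=8418.4 km, bearing=225.7°
Leg 2: dist=6242.9 km, bearing=17.2°
Leg 3: dist=7605.2 km, bearing=263.6°
Leg 4: dist=8820.0 km, bearing=328.5°
Total: 31086.5 km

Leg 1: φ1=0.6602406, φ2=-0.3930569, Δφ=-1.0532975, Δλ=-0.8495966 rad; a=sin²(Δφ/2)+cosφ1·cosφ2·sin²(Δλ/2)=0.3765758256; c=2·atan2(√a, √(1-a))=1.321369722; dist=6371·c=8418.447 ≈ 8418.4 km; running total=8418.4 km
Leg 1 bearing: y=sinΔλ·cosφ2=-0.69374369, x=cosφ1·sinφ2-sinφ1·cosφ2·cosΔλ=-0.67659854; θ=atan2(y, x)=-134.2832° <0 so +360° → 225.7168° ≈ 225.7°
Leg 2: φ1=-0.3930569, φ2=0.5463125, Δφ=0.9393694, Δλ=0.2910179 rad; a=sin²(Δφ/2)+cosφ1·cosφ2·sin²(Δλ/2)=0.2214452884; c=2·atan2(√a, √(1-a))=0.979895389; dist=6371·c=6242.914 ≈ 6242.9 km; running total=14661.3 km
Leg 2 bearing: y=sinΔλ·cosφ2=0.24516411, x=cosφ1·sinφ2-sinφ1·cosφ2·cosΔλ=0.79342526; θ=atan2(y, x)=17.1709° ≈ 17.2°
Leg 3: φ1=0.5463125, φ2=0.1027720, Δφ=-0.4435405, Δλ=5.0919388 rad; a=sin²(Δφ/2)+cosφ1·cosφ2·sin²(Δλ/2)=0.3158979449; c=2·atan2(√a, √(1-a))=1.193719641; dist=6371·c=7605.188 ≈ 7605.2 km; running total=22266.5 km
Leg 3 bearing: y=sinΔλ·cosφ2=-0.92393066, x=cosφ1·sinφ2-sinφ1·cosφ2·cosΔλ=-0.10381650; θ=atan2(y, x)=-96.4111° <0 so +360° → 263.5889° ≈ 263.6°
Leg 4: φ1=0.1027720, φ2=1.0207244, Δφ=0.9179524, Δλ=-1.3814717 rad; a=sin²(Δφ/2)+cosφ1·cosφ2·sin²(Δλ/2)=0.4073412489; c=2·atan2(√a, √(1-a))=1.384401376; dist=6371·c=8820.021 ≈ 8820.0 km; running total=31086.5 km
Leg 4 bearing: y=sinΔλ·cosφ2=-0.51340785, x=cosφ1·sinφ2-sinφ1·cosφ2·cosΔλ=0.83789606; θ=atan2(y, x)=-31.4972° <0 so +360° → 328.5028° ≈ 328.5°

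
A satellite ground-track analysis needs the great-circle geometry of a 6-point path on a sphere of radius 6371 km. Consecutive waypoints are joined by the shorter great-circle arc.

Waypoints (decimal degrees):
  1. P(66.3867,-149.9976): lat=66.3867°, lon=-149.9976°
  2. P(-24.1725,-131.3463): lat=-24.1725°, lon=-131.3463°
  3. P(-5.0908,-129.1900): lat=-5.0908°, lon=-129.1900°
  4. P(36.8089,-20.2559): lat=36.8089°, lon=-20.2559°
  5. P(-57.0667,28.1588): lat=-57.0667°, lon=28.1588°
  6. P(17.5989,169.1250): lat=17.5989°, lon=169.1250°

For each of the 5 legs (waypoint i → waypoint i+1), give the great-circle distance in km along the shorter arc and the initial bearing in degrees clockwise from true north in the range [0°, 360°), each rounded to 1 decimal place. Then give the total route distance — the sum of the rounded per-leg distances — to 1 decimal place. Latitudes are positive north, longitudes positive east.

Leg 1: φ1=1.1586665, φ2=-0.4218897, Δφ=-1.5805562, Δλ=0.3255266 rad; a=sin²(Δφ/2)+cosφ1·cosφ2·sin²(Δλ/2)=0.5144758487; c=2·atan2(√a, √(1-a))=1.599752070; dist=6371·c=10192.020 ≈ 10192.0 km; running total=10192.0 km
Leg 1 bearing: y=sinΔλ·cosφ2=0.29176599, x=cosφ1·sinφ2-sinφ1·cosφ2·cosΔλ=-0.95605147; θ=atan2(y, x)=163.0290° ≈ 163.0°
Leg 2: φ1=-0.4218897, φ2=-0.0888512, Δφ=0.3330385, Δλ=0.0376345 rad; a=sin²(Δφ/2)+cosφ1·cosφ2·sin²(Δλ/2)=0.0277950417; c=2·atan2(√a, √(1-a))=0.335001195; dist=6371·c=2134.293 ≈ 2134.3 km; running total=12326.3 km
Leg 2 bearing: y=sinΔλ·cosφ2=0.03747723, x=cosφ1·sinφ2-sinφ1·cosφ2·cosΔλ=0.32662726; θ=atan2(y, x)=6.5455° ≈ 6.5°
Leg 3: φ1=-0.0888512, φ2=0.6424365, Δφ=0.7312877, Δλ=1.9012587 rad; a=sin²(Δφ/2)+cosφ1·cosφ2·sin²(Δλ/2)=0.6559658421; c=2·atan2(√a, √(1-a))=1.888021811; dist=6371·c=12028.587 ≈ 12028.6 km; running total=24354.9 km
Leg 3 bearing: y=sinΔλ·cosφ2=0.75731770, x=cosφ1·sinφ2-sinφ1·cosφ2·cosΔλ=0.57373210; θ=atan2(y, x)=52.8530° ≈ 52.9°
Leg 4: φ1=0.6424365, φ2=-0.9960018, Δφ=-1.6384383, Δλ=0.8449959 rad; a=sin²(Δφ/2)+cosφ1·cosφ2·sin²(Δλ/2)=0.6069795435; c=2·atan2(√a, √(1-a))=1.786422443; dist=6371·c=11381.297 ≈ 11381.3 km; running total=35736.2 km
Leg 4 bearing: y=sinΔλ·cosφ2=0.40664225, x=cosφ1·sinφ2-sinφ1·cosφ2·cosΔλ=-0.88817993; θ=atan2(y, x)=155.3999° ≈ 155.4°
Leg 5: φ1=-0.9960018, φ2=0.3071587, Δφ=1.3031606, Δλ=2.4603243 rad; a=sin²(Δφ/2)+cosφ1·cosφ2·sin²(Δλ/2)=0.8281513600; c=2·atan2(√a, √(1-a))=2.286704259; dist=6371·c=14568.593 ≈ 14568.6 km; running total=50304.8 km
Leg 5 bearing: y=sinΔλ·cosφ2=0.60030287, x=cosφ1·sinφ2-sinφ1·cosφ2·cosΔλ=-0.45705930; θ=atan2(y, x)=127.2850° ≈ 127.3°

Leg 1: dist=10192.0 km, bearing=163.0°
Leg 2: dist=2134.3 km, bearing=6.5°
Leg 3: dist=12028.6 km, bearing=52.9°
Leg 4: dist=11381.3 km, bearing=155.4°
Leg 5: dist=14568.6 km, bearing=127.3°
Total: 50304.8 km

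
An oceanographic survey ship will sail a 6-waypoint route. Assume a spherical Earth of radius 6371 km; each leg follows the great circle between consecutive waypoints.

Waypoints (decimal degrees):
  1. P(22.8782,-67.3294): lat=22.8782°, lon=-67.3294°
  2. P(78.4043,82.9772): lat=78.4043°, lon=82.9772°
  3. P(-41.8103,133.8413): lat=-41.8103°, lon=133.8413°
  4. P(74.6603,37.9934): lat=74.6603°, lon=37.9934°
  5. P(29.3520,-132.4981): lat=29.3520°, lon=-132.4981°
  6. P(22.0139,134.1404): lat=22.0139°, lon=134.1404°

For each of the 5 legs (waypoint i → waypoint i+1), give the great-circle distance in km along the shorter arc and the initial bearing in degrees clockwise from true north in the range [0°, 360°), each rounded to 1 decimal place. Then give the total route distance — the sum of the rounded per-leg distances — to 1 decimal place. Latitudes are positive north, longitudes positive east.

Leg 1: φ1=0.3992999, φ2=1.3684132, Δφ=0.9691133, Δλ=2.6233451 rad; a=sin²(Δφ/2)+cosφ1·cosφ2·sin²(Δλ/2)=0.3900177716; c=2·atan2(√a, √(1-a))=1.349018292; dist=6371·c=8594.596 ≈ 8594.6 km; running total=8594.6 km
Leg 1 bearing: y=sinΔλ·cosφ2=0.09956926, x=cosφ1·sinφ2-sinφ1·cosφ2·cosΔλ=0.97041311; θ=atan2(y, x)=5.8583° ≈ 5.9°
Leg 2: φ1=1.3684132, φ2=-0.7297274, Δφ=-2.0981406, Δλ=0.8877460 rad; a=sin²(Δφ/2)+cosφ1·cosφ2·sin²(Δλ/2)=0.7792497175; c=2·atan2(√a, √(1-a))=2.163372034; dist=6371·c=13782.843 ≈ 13782.8 km; running total=22377.4 km
Leg 2 bearing: y=sinΔλ·cosφ2=0.57813632, x=cosφ1·sinφ2-sinφ1·cosφ2·cosΔλ=-0.59484181; θ=atan2(y, x)=135.8159° ≈ 135.8°
Leg 3: φ1=-0.7297274, φ2=1.3030681, Δφ=2.0327955, Δλ=-1.6728614 rad; a=sin²(Δφ/2)+cosφ1·cosφ2·sin²(Δλ/2)=0.8315030338; c=2·atan2(√a, √(1-a))=2.295623494; dist=6371·c=14625.417 ≈ 14625.4 km; running total=37002.8 km
Leg 3 bearing: y=sinΔλ·cosφ2=-0.26316462, x=cosφ1·sinφ2-sinφ1·cosφ2·cosΔλ=0.70083332; θ=atan2(y, x)=-20.5813° <0 so +360° → 339.4187° ≈ 339.4°
Leg 4: φ1=1.3030681, φ2=0.5122890, Δφ=-0.7907790, Δλ=-2.9756380 rad; a=sin²(Δφ/2)+cosφ1·cosφ2·sin²(Δλ/2)=0.3773509432; c=2·atan2(√a, √(1-a))=1.322969137; dist=6371·c=8428.636 ≈ 8428.6 km; running total=45431.4 km
Leg 4 bearing: y=sinΔλ·cosφ2=-0.14398711, x=cosφ1·sinφ2-sinφ1·cosφ2·cosΔλ=0.95869523; θ=atan2(y, x)=-8.5415° <0 so +360° → 351.4585° ≈ 351.5°
Leg 5: φ1=0.5122890, φ2=0.3842150, Δφ=-0.1280740, Δλ=4.6537197 rad; a=sin²(Δφ/2)+cosφ1·cosφ2·sin²(Δλ/2)=0.4318247625; c=2·atan2(√a, √(1-a))=1.434019785; dist=6371·c=9136.140 ≈ 9136.1 km; running total=54567.5 km
Leg 5 bearing: y=sinΔλ·cosφ2=-0.92549784, x=cosφ1·sinφ2-sinφ1·cosφ2·cosΔλ=0.35335859; θ=atan2(y, x)=-69.1030° <0 so +360° → 290.8970° ≈ 290.9°

Leg 1: dist=8594.6 km, bearing=5.9°
Leg 2: dist=13782.8 km, bearing=135.8°
Leg 3: dist=14625.4 km, bearing=339.4°
Leg 4: dist=8428.6 km, bearing=351.5°
Leg 5: dist=9136.1 km, bearing=290.9°
Total: 54567.5 km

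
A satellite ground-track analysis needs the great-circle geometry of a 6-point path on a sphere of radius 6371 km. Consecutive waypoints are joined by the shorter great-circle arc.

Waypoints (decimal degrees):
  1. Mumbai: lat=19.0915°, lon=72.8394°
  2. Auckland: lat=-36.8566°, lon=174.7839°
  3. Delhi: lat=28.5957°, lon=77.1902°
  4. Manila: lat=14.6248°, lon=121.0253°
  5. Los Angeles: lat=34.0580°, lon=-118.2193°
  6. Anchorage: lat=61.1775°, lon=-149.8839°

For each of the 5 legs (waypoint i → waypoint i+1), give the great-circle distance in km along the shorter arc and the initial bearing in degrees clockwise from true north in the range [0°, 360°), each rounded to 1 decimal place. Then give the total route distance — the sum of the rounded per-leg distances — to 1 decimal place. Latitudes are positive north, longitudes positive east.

Leg 1: φ1=0.3332095, φ2=-0.6432690, Δφ=-0.9764786, Δλ=1.7792672 rad; a=sin²(Δφ/2)+cosφ1·cosφ2·sin²(Δλ/2)=0.6763387809; c=2·atan2(√a, √(1-a))=1.931227316; dist=6371·c=12303.849 ≈ 12303.8 km; running total=12303.8 km
Leg 1 bearing: y=sinΔλ·cosφ2=0.78281505, x=cosφ1·sinφ2-sinφ1·cosφ2·cosΔλ=-0.51265889; θ=atan2(y, x)=123.2204° ≈ 123.2°
Leg 2: φ1=-0.6432690, φ2=0.4990891, Δφ=1.1423581, Δλ=-1.7033314 rad; a=sin²(Δφ/2)+cosφ1·cosφ2·sin²(Δλ/2)=0.6899625953; c=2·atan2(√a, √(1-a))=1.960511748; dist=6371·c=12490.420 ≈ 12490.4 km; running total=24794.2 km
Leg 2 bearing: y=sinΔλ·cosφ2=-0.87031874, x=cosφ1·sinφ2-sinφ1·cosφ2·cosΔλ=0.31337221; θ=atan2(y, x)=-70.1978° <0 so +360° → 289.8022° ≈ 289.8°
Leg 3: φ1=0.4990891, φ2=0.2552509, Δφ=-0.2438382, Δλ=0.7650668 rad; a=sin²(Δφ/2)+cosφ1·cosφ2·sin²(Δλ/2)=0.1331631665; c=2·atan2(√a, √(1-a))=0.747083628; dist=6371·c=4759.670 ≈ 4759.7 km; running total=29553.9 km
Leg 3 bearing: y=sinΔλ·cosφ2=0.67014542, x=cosφ1·sinφ2-sinφ1·cosφ2·cosΔλ=-0.11237465; θ=atan2(y, x)=99.5192° ≈ 99.5°
Leg 4: φ1=0.2552509, φ2=0.5944242, Δφ=0.3391733, Δλ=-4.1756060 rad; a=sin²(Δφ/2)+cosφ1·cosφ2·sin²(Δλ/2)=0.6342653276; c=2·atan2(√a, √(1-a))=1.842663663; dist=6371·c=11739.610 ≈ 11739.6 km; running total=41293.5 km
Leg 4 bearing: y=sinΔλ·cosφ2=0.71195343, x=cosφ1·sinφ2-sinφ1·cosφ2·cosΔλ=0.64885560; θ=atan2(y, x)=47.6548° ≈ 47.7°
Leg 5: φ1=0.5944242, φ2=1.0677488, Δφ=0.4733246, Δλ=-0.5526515 rad; a=sin²(Δφ/2)+cosφ1·cosφ2·sin²(Δλ/2)=0.0846996642; c=2·atan2(√a, √(1-a))=0.590610849; dist=6371·c=3762.782 ≈ 3762.8 km; running total=45056.3 km
Leg 5 bearing: y=sinΔλ·cosφ2=-0.25307523, x=cosφ1·sinφ2-sinφ1·cosφ2·cosΔλ=0.49603977; θ=atan2(y, x)=-27.0303° <0 so +360° → 332.9697° ≈ 333.0°

Leg 1: dist=12303.8 km, bearing=123.2°
Leg 2: dist=12490.4 km, bearing=289.8°
Leg 3: dist=4759.7 km, bearing=99.5°
Leg 4: dist=11739.6 km, bearing=47.7°
Leg 5: dist=3762.8 km, bearing=333.0°
Total: 45056.3 km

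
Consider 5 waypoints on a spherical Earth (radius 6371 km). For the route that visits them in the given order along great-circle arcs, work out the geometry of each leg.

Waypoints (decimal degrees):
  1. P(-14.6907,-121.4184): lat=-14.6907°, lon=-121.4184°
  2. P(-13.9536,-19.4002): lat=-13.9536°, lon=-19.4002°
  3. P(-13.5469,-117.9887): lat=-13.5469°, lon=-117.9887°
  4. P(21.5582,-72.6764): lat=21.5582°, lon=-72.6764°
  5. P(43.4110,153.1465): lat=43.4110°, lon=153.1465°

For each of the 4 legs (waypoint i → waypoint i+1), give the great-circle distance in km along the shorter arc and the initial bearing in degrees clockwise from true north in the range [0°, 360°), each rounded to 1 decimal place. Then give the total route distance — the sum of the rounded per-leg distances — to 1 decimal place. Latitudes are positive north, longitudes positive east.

Leg 1: dist=10865.9 km, bearing=106.7°
Leg 2: dist=10546.0 km, bearing=254.7°
Leg 3: dist=6299.0 km, bearing=52.3°
Leg 4: dist=11409.7 km, bearing=327.7°
Total: 39120.6 km

Leg 1: φ1=-0.2564011, φ2=-0.2435363, Δφ=0.0128648, Δλ=1.7805535 rad; a=sin²(Δφ/2)+cosφ1·cosφ2·sin²(Δλ/2)=0.5671597745; c=2·atan2(√a, √(1-a))=1.705523084; dist=6371·c=10865.888 ≈ 10865.9 km; running total=10865.9 km
Leg 1 bearing: y=sinΔλ·cosφ2=0.94921962, x=cosφ1·sinφ2-sinφ1·cosφ2·cosΔλ=-0.28450022; θ=atan2(y, x)=106.6845° ≈ 106.7°
Leg 2: φ1=-0.2435363, φ2=-0.2364380, Δφ=0.0070983, Δλ=-1.7206939 rad; a=sin²(Δφ/2)+cosφ1·cosφ2·sin²(Δλ/2)=0.5422069877; c=2·atan2(√a, √(1-a))=1.655310877; dist=6371·c=10545.986 ≈ 10546.0 km; running total=21411.9 km
Leg 2 bearing: y=sinΔλ·cosφ2=-0.96127686, x=cosφ1·sinφ2-sinφ1·cosφ2·cosΔλ=-0.26233772; θ=atan2(y, x)=-105.2646° <0 so +360° → 254.7354° ≈ 254.7°
Leg 3: φ1=-0.2364380, φ2=0.3762616, Δφ=0.6126996, Δλ=0.7908488 rad; a=sin²(Δφ/2)+cosφ1·cosφ2·sin²(Δλ/2)=0.2251104671; c=2·atan2(√a, √(1-a))=0.988696605; dist=6371·c=6298.986 ≈ 6299.0 km; running total=27710.9 km
Leg 3 bearing: y=sinΔλ·cosφ2=0.66121578, x=cosφ1·sinφ2-sinφ1·cosφ2·cosΔλ=0.51042793; θ=atan2(y, x)=52.3335° ≈ 52.3°
Leg 4: φ1=0.3762616, φ2=0.7576649, Δφ=0.3814033, Δλ=3.9413531 rad; a=sin²(Δφ/2)+cosφ1·cosφ2·sin²(Δλ/2)=0.6091545767; c=2·atan2(√a, √(1-a))=1.790877822; dist=6371·c=11409.683 ≈ 11409.7 km; running total=39120.6 km
Leg 4 bearing: y=sinΔλ·cosφ2=-0.52099689, x=cosφ1·sinφ2-sinφ1·cosφ2·cosΔλ=0.82516868; θ=atan2(y, x)=-32.2676° <0 so +360° → 327.7324° ≈ 327.7°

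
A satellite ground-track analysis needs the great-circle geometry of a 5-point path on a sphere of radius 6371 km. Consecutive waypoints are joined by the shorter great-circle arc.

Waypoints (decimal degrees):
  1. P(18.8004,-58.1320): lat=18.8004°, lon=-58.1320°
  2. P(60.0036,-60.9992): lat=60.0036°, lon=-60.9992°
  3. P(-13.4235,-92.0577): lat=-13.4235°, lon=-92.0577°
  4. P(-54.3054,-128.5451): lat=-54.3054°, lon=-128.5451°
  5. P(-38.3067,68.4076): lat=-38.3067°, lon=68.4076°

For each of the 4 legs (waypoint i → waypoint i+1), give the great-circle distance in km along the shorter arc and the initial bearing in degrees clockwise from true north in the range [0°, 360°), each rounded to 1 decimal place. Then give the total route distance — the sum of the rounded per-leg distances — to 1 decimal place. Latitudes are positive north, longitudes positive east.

Leg 1: dist=4587.3 km, bearing=357.8°
Leg 2: dist=8623.6 km, bearing=210.9°
Leg 3: dist=5542.8 km, bearing=207.0°
Leg 4: dist=9590.1 km, bearing=193.3°
Total: 28343.8 km

Leg 1: φ1=0.3281289, φ2=1.0472604, Δφ=0.7191315, Δλ=-0.0500421 rad; a=sin²(Δφ/2)+cosφ1·cosφ2·sin²(Δλ/2)=0.1241071715; c=2·atan2(√a, √(1-a))=0.720030440; dist=6371·c=4587.314 ≈ 4587.3 km; running total=4587.3 km
Leg 1 bearing: y=sinΔλ·cosφ2=-0.02500788, x=cosφ1·sinφ2-sinφ1·cosφ2·cosΔλ=0.65893318; θ=atan2(y, x)=-2.1735° <0 so +360° → 357.8265° ≈ 357.8°
Leg 2: φ1=1.0472604, φ2=-0.2342843, Δφ=-1.2815447, Δλ=-0.5420731 rad; a=sin²(Δφ/2)+cosφ1·cosφ2·sin²(Δλ/2)=0.3922393110; c=2·atan2(√a, √(1-a))=1.353570603; dist=6371·c=8623.598 ≈ 8623.6 km; running total=13210.9 km
Leg 2 bearing: y=sinΔλ·cosφ2=-0.50181863, x=cosφ1·sinφ2-sinφ1·cosφ2·cosΔλ=-0.83769242; θ=atan2(y, x)=-149.0763° <0 so +360° → 210.9237° ≈ 210.9°
Leg 3: φ1=-0.2342843, φ2=-0.9478080, Δφ=-0.7135238, Δλ=-0.6368253 rad; a=sin²(Δφ/2)+cosφ1·cosφ2·sin²(Δλ/2)=0.1775908065; c=2·atan2(√a, √(1-a))=0.870010676; dist=6371·c=5542.838 ≈ 5542.8 km; running total=18753.7 km
Leg 3 bearing: y=sinΔλ·cosφ2=-0.34695493, x=cosφ1·sinφ2-sinφ1·cosφ2·cosΔλ=-0.68105178; θ=atan2(y, x)=-153.0039° <0 so +360° → 206.9961° ≈ 207.0°
Leg 4: φ1=-0.9478080, φ2=-0.6685780, Δφ=0.2792300, Δλ=3.4374731 rad; a=sin²(Δφ/2)+cosφ1·cosφ2·sin²(Δλ/2)=0.4672653340; c=2·atan2(√a, √(1-a))=1.505280135; dist=6371·c=9590.140 ≈ 9590.1 km; running total=28343.8 km
Leg 4 bearing: y=sinΔλ·cosφ2=-0.22880564, x=cosφ1·sinφ2-sinφ1·cosφ2·cosΔλ=-0.97126811; θ=atan2(y, x)=-166.7443° <0 so +360° → 193.2557° ≈ 193.3°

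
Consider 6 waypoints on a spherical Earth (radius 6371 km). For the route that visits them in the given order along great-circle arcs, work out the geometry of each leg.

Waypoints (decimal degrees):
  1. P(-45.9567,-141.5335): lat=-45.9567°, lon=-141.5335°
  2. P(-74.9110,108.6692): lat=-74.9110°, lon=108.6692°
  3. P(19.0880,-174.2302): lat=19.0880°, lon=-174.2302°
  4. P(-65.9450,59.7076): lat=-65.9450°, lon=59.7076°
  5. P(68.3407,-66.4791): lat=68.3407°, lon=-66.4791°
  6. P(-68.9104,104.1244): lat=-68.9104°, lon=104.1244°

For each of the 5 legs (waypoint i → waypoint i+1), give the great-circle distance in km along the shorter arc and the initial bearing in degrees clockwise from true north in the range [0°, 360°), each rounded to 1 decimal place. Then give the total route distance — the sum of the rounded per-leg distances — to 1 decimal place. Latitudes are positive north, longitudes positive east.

Leg 1: dist=5642.9 km, bearing=198.4°
Leg 2: dist=11688.7 km, bearing=72.6°
Leg 3: dist=13531.7 km, bearing=202.8°
Leg 4: dist=17750.8 km, bearing=301.1°
Leg 5: dist=19629.4 km, bearing=103.8°
Total: 68243.5 km

Leg 1: φ1=-0.8020957, φ2=-1.3074436, Δφ=-0.5053479, Δλ=4.3668609 rad; a=sin²(Δφ/2)+cosφ1·cosφ2·sin²(Δλ/2)=0.1836315324; c=2·atan2(√a, √(1-a))=0.885713780; dist=6371·c=5642.882 ≈ 5642.9 km; running total=5642.9 km
Leg 1 bearing: y=sinΔλ·cosφ2=-0.24493343, x=cosφ1·sinφ2-sinφ1·cosφ2·cosΔλ=-0.73460982; θ=atan2(y, x)=-161.5606° <0 so +360° → 198.4394° ≈ 198.4°
Leg 2: φ1=-1.3074436, φ2=0.3331484, Δφ=1.6405920, Δλ=-4.9375260 rad; a=sin²(Δφ/2)+cosφ1·cosφ2·sin²(Δλ/2)=0.6304134032; c=2·atan2(√a, √(1-a))=1.834674883; dist=6371·c=11688.714 ≈ 11688.7 km; running total=17331.6 km
Leg 2 bearing: y=sinΔλ·cosφ2=0.92116852, x=cosφ1·sinφ2-sinφ1·cosφ2·cosΔλ=0.28882163; θ=atan2(y, x)=72.5918° ≈ 72.6°
Leg 3: φ1=0.3331484, φ2=-1.1509574, Δφ=-1.4841058, Δλ=4.0829849 rad; a=sin²(Δφ/2)+cosφ1·cosφ2·sin²(Δλ/2)=0.7626869452; c=2·atan2(√a, √(1-a))=2.123950801; dist=6371·c=13531.691 ≈ 13531.7 km; running total=30863.3 km
Leg 3 bearing: y=sinΔλ·cosφ2=-0.32950587, x=cosφ1·sinφ2-sinφ1·cosφ2·cosΔλ=-0.78447954; θ=atan2(y, x)=-157.2161° <0 so +360° → 202.7839° ≈ 202.8°
Leg 4: φ1=-1.1509574, φ2=1.1927702, Δφ=2.3437276, Δλ=-2.2023734 rad; a=sin²(Δφ/2)+cosφ1·cosφ2·sin²(Δλ/2)=0.9687532966; c=2·atan2(√a, √(1-a))=2.786190399; dist=6371·c=17750.819 ≈ 17750.8 km; running total=48614.1 km
Leg 4 bearing: y=sinΔλ·cosφ2=-0.29788888, x=cosφ1·sinφ2-sinφ1·cosφ2·cosΔλ=0.17984328; θ=atan2(y, x)=-58.8795° <0 so +360° → 301.1205° ≈ 301.1°
Leg 5: φ1=1.1927702, φ2=-1.2027134, Δφ=-2.3954836, Δλ=2.9775928 rad; a=sin²(Δφ/2)+cosφ1·cosφ2·sin²(Δλ/2)=0.9990842872; c=2·atan2(√a, √(1-a))=3.081061918; dist=6371·c=19629.445 ≈ 19629.4 km; running total=68243.5 km
Leg 5 bearing: y=sinΔλ·cosφ2=0.05874748, x=cosφ1·sinφ2-sinφ1·cosφ2·cosΔλ=-0.01443020; θ=atan2(y, x)=103.8004° ≈ 103.8°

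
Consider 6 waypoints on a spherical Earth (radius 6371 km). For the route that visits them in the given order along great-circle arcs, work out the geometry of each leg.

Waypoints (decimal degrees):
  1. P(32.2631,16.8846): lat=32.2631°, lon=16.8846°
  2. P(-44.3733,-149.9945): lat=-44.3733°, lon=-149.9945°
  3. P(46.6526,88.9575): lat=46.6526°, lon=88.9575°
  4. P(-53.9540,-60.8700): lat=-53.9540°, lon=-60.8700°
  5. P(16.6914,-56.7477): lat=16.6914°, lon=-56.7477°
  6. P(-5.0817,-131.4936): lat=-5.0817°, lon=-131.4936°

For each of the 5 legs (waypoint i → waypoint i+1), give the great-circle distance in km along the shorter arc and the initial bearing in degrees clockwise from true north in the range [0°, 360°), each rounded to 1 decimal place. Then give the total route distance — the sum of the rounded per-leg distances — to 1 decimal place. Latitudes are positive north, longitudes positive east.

Leg 1: dist=18252.3 km, bearing=216.4°
Leg 2: dist=15523.6 km, bearing=294.8°
Leg 3: dist=17744.6 km, bearing=238.0°
Leg 4: dist=7865.3 km, bearing=4.2°
Leg 5: dist=8557.9 km, bearing=260.5°
Total: 67943.7 km

Leg 1: φ1=0.5630973, φ2=-0.7744602, Δφ=-1.3375575, Δλ=-2.9125897 rad; a=sin²(Δφ/2)+cosφ1·cosφ2·sin²(Δλ/2)=0.9809829906; c=2·atan2(√a, √(1-a))=2.864906578; dist=6371·c=18252.320 ≈ 18252.3 km; running total=18252.3 km
Leg 1 bearing: y=sinΔλ·cosφ2=-0.16226399, x=cosφ1·sinφ2-sinφ1·cosφ2·cosΔλ=-0.21975406; θ=atan2(y, x)=-143.5582° <0 so +360° → 216.4418° ≈ 216.4°
Leg 2: φ1=-0.7744602, φ2=0.8142415, Δφ=1.5887017, Δλ=4.1704992 rad; a=sin²(Δφ/2)+cosφ1·cosφ2·sin²(Δλ/2)=0.8808067143; c=2·atan2(√a, √(1-a))=2.436595550; dist=6371·c=15523.550 ≈ 15523.6 km; running total=33775.9 km
Leg 2 bearing: y=sinΔλ·cosφ2=-0.58808056, x=cosφ1·sinφ2-sinφ1·cosφ2·cosΔλ=0.27222460; θ=atan2(y, x)=-65.1604° <0 so +360° → 294.8396° ≈ 294.8°
Leg 3: φ1=0.8142415, φ2=-0.9416749, Δφ=-1.7559164, Δλ=-2.6149832 rad; a=sin²(Δφ/2)+cosφ1·cosφ2·sin²(Δλ/2)=0.9685837957; c=2·atan2(√a, √(1-a))=2.785217440; dist=6371·c=17744.620 ≈ 17744.6 km; running total=51520.5 km
Leg 3 bearing: y=sinΔλ·cosφ2=-0.29575020, x=cosφ1·sinφ2-sinφ1·cosφ2·cosΔλ=-0.18506411; θ=atan2(y, x)=-122.0361° <0 so +360° → 237.9639° ≈ 238.0°
Leg 4: φ1=-0.9416749, φ2=0.2913199, Δφ=1.2329948, Δλ=0.0719477 rad; a=sin²(Δφ/2)+cosφ1·cosφ2·sin²(Δλ/2)=0.3350222851; c=2·atan2(√a, √(1-a))=1.234539966; dist=6371·c=7865.254 ≈ 7865.3 km; running total=59385.8 km
Leg 4 bearing: y=sinΔλ·cosφ2=0.06885679, x=cosφ1·sinφ2-sinφ1·cosφ2·cosΔλ=0.94148189; θ=atan2(y, x)=4.1830° ≈ 4.2°
Leg 5: φ1=0.2913199, φ2=-0.0886924, Δφ=-0.3800123, Δλ=-1.3045621 rad; a=sin²(Δφ/2)+cosφ1·cosφ2·sin²(Δλ/2)=0.3872082194; c=2·atan2(√a, √(1-a))=1.343254331; dist=6371·c=8557.873 ≈ 8557.9 km; running total=67943.7 km
Leg 5 bearing: y=sinΔλ·cosφ2=-0.96097639, x=cosφ1·sinφ2-sinφ1·cosφ2·cosΔλ=-0.16011384; θ=atan2(y, x)=-99.4595° <0 so +360° → 260.5405° ≈ 260.5°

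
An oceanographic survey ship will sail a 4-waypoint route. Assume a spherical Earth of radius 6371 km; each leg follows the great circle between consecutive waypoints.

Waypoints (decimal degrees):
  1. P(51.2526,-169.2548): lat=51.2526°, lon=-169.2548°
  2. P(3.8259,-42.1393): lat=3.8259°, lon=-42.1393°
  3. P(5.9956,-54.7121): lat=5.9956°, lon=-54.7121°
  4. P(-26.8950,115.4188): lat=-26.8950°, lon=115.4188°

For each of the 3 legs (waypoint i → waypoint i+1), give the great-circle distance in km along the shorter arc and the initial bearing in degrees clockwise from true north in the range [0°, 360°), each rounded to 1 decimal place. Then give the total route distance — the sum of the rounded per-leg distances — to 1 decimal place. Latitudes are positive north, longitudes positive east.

Leg 1: dist=12115.0 km, bearing=57.3°
Leg 2: dist=1413.5 km, bearing=280.3°
Leg 3: dist=17467.0 km, bearing=156.9°
Total: 30995.5 km

Leg 1: φ1=0.8945266, φ2=0.0667746, Δφ=-0.8277521, Δλ=2.2185840 rad; a=sin²(Δφ/2)+cosφ1·cosφ2·sin²(Δλ/2)=0.6623971984; c=2·atan2(√a, √(1-a))=1.901590658; dist=6371·c=12115.034 ≈ 12115.0 km; running total=12115.0 km
Leg 1 bearing: y=sinΔλ·cosφ2=0.79564359, x=cosφ1·sinφ2-sinφ1·cosφ2·cosΔλ=0.51133147; θ=atan2(y, x)=57.2726° ≈ 57.3°
Leg 2: φ1=0.0667746, φ2=0.1046430, Δφ=0.0378684, Δλ=-0.2194368 rad; a=sin²(Δφ/2)+cosφ1·cosφ2·sin²(Δλ/2)=0.0122561956; c=2·atan2(√a, √(1-a))=0.221870205; dist=6371·c=1413.535 ≈ 1413.5 km; running total=13528.5 km
Leg 2 bearing: y=sinΔλ·cosφ2=-0.21648919, x=cosφ1·sinφ2-sinφ1·cosφ2·cosΔλ=0.03945066; θ=atan2(y, x)=-79.6724° <0 so +360° → 280.3276° ≈ 280.3°
Leg 3: φ1=0.1046430, φ2=-0.4694063, Δφ=-0.5740493, Δλ=2.9693444 rad; a=sin²(Δφ/2)+cosφ1·cosφ2·sin²(Δλ/2)=0.9605414565; c=2·atan2(√a, √(1-a))=2.741648944; dist=6371·c=17467.045 ≈ 17467.0 km; running total=30995.5 km
Leg 3 bearing: y=sinΔλ·cosφ2=0.15285890, x=cosφ1·sinφ2-sinφ1·cosφ2·cosΔλ=-0.35810672; θ=atan2(y, x)=156.8846° ≈ 156.9°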